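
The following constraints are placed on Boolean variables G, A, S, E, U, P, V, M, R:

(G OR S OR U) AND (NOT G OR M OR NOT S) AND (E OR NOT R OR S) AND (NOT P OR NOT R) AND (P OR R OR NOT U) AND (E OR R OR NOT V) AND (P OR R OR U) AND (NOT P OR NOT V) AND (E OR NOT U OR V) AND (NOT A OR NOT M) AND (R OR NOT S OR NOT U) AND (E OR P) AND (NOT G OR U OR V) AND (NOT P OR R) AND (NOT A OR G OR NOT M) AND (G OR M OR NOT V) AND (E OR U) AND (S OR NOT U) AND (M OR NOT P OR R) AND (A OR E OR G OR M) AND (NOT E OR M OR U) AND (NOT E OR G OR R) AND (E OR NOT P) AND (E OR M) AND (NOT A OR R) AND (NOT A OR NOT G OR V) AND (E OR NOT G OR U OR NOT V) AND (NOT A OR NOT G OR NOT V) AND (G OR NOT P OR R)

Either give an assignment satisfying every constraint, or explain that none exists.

G = False, A = False, S = True, E = True, U = True, P = False, V = False, M = False, R = True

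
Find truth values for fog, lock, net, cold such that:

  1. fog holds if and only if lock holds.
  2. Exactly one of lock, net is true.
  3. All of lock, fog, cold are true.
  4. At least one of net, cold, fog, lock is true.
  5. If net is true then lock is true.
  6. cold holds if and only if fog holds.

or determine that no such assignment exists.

fog = True; lock = True; net = False; cold = True

  (1) fog=T, lock=T — same ✓
  (2) {lock, net}: 1 true — exactly one ✓
  (3) {lock, fog, cold}: all 3 true ✓
  (4) {net, cold, fog, lock}: 3 true — at least one ✓
  (5) net=F ⇒ lock: vacuous ✓
  (6) cold=T, fog=T — same ✓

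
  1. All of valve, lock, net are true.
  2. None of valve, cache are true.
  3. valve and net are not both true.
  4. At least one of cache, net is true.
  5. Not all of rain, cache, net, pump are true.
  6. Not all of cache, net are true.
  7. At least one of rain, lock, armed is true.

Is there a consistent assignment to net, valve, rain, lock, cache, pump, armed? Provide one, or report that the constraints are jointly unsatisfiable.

Unsatisfiable

Case valve = True:
  Constraint (2) is violated (valve=T) — contradiction.
Case valve = False:
  Constraint (1) is violated (valve=F) — contradiction.
Both cases fail — unsatisfiable.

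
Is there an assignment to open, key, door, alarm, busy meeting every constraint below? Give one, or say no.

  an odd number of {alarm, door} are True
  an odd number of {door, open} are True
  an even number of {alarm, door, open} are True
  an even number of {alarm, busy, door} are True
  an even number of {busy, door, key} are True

open = True; key = True; door = False; alarm = True; busy = True

{alarm, door}: 1 true → odd ✓
{door, open}: 1 true → odd ✓
{alarm, door, open}: 2 true → even ✓
{alarm, busy, door}: 2 true → even ✓
{busy, door, key}: 2 true → even ✓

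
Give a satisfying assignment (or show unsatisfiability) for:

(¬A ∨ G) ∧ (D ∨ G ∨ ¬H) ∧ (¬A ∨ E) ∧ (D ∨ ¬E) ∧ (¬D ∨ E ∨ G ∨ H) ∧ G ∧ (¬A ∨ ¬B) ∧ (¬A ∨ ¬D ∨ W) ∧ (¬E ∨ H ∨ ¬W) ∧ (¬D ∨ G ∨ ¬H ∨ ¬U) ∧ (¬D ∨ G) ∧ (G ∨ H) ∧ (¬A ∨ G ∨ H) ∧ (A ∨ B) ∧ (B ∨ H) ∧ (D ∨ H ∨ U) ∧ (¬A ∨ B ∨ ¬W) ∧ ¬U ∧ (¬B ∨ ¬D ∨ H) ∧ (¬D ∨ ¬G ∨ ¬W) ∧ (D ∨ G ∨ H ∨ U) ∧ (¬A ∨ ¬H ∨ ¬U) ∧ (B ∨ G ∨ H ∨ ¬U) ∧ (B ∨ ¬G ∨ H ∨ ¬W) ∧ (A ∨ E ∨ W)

Unit clause (G) forces G = True.
Unit clause (¬U) forces U = False.
Set W = True.
  then (¬D ∨ ¬G ∨ ¬W) forces D = False.
  then (D ∨ ¬E) forces E = False.
  then (D ∨ H ∨ U) forces H = True.
  then (¬A ∨ E) forces A = False.
  then (A ∨ B) forces B = True.
All clauses satisfied.

W=T, A=F, U=F, B=T, E=F, G=T, D=F, H=T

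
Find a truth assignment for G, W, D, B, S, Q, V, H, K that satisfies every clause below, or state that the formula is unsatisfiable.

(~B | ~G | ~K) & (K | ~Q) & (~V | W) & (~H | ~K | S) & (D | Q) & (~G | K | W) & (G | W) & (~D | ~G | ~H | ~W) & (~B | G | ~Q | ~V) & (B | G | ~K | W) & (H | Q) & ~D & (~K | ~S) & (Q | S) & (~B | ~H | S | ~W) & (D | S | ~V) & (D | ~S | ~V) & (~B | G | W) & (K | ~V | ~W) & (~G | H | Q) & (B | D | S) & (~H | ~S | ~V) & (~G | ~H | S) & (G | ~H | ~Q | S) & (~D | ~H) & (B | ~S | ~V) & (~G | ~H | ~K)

Unit clause (~D) forces D = False.
In (D | Q) only Q is left, so Q = True.
In (K | ~Q) only K is left, so K = True.
In (~K | ~S) only ~S is left, so S = False.
In (D | S | ~V) only ~V is left, so V = False.
In (B | D | S) only B is left, so B = True.
In (~B | ~G | ~K) only ~G is left, so G = False.
In (~H | ~K | S) only ~H is left, so H = False.
In (G | W) only W is left, so W = True.
All clauses satisfied.

G = False, W = True, D = False, B = True, S = False, Q = True, V = False, H = False, K = True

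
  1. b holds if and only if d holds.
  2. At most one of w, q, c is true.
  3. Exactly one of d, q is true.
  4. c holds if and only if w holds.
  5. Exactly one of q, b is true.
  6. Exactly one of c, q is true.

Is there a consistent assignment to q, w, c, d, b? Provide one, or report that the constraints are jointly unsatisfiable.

q: True, w: False, c: False, d: False, b: False

  (1) b=F, d=F — same ✓
  (2) {w, q, c}: 1 true — at most one ✓
  (3) {d, q}: 1 true — exactly one ✓
  (4) c=F, w=F — same ✓
  (5) {q, b}: 1 true — exactly one ✓
  (6) {c, q}: 1 true — exactly one ✓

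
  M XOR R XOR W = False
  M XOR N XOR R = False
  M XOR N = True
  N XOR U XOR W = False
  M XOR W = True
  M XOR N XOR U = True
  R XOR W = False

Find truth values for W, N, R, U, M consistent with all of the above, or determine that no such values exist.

W = True; N = True; R = True; U = False; M = False

M XOR R XOR W = F XOR T XOR T = False ✓
M XOR N XOR R = F XOR T XOR T = False ✓
M XOR N = F XOR T = True ✓
N XOR U XOR W = T XOR F XOR T = False ✓
M XOR W = F XOR T = True ✓
M XOR N XOR U = F XOR T XOR F = True ✓
R XOR W = T XOR T = False ✓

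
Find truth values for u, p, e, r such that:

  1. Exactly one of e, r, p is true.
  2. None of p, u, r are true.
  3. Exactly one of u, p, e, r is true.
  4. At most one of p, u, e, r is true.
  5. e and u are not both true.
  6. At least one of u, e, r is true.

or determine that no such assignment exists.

u: False, p: False, e: True, r: False

  (1) {e, r, p}: 1 true — exactly one ✓
  (2) {p, u, r}: 0 true — none ✓
  (3) {u, p, e, r}: 1 true — exactly one ✓
  (4) {p, u, e, r}: 1 true — at most one ✓
  (5) e=T, u=F — not both ✓
  (6) {u, e, r}: 1 true — at least one ✓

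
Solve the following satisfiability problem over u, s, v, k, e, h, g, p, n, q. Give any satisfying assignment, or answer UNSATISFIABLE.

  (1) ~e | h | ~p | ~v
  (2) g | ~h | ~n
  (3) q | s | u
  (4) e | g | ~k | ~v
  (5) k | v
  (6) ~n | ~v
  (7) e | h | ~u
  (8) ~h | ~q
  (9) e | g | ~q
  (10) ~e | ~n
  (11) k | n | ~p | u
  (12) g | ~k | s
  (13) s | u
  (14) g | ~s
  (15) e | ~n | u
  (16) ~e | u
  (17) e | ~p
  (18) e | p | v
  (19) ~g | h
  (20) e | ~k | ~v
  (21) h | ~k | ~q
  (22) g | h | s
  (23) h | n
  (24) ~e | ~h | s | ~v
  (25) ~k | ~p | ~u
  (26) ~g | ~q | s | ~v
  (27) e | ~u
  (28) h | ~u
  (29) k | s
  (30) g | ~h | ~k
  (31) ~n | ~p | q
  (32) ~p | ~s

u = True, s = True, v = True, k = True, e = True, h = True, g = True, p = False, n = False, q = False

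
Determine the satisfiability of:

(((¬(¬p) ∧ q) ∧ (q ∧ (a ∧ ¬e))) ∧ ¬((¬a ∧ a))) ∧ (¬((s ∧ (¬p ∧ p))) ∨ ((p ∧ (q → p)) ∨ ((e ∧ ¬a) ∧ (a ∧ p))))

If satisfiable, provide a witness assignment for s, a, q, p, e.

s=T; a=T; q=T; p=T; e=F

  ((¬(¬p) ∧ q) ∧ (q ∧ (a ∧ ¬e))) ∧ ¬((¬a ∧ a)) = True
    (¬(¬p) ∧ q) ∧ (q ∧ (a ∧ ¬e)) = True
      ¬(¬p) ∧ q = True
        ¬(¬p) = True
          ¬p = False
      q ∧ (a ∧ ¬e) = True
        a ∧ ¬e = True
          ¬e = True
    ¬((¬a ∧ a)) = True
      ¬a ∧ a = False
        ¬a = False
  ¬((s ∧ (¬p ∧ p))) ∨ ((p ∧ (q → p)) ∨ ((e ∧ ¬a) ∧ (a ∧ p))) = True
    ¬((s ∧ (¬p ∧ p))) = True
      s ∧ (¬p ∧ p) = False
        ¬p ∧ p = False
          ¬p = False
    (p ∧ (q → p)) ∨ ((e ∧ ¬a) ∧ (a ∧ p)) = True
      p ∧ (q → p) = True
        q → p = True
      (e ∧ ¬a) ∧ (a ∧ p) = False
        e ∧ ¬a = False
          ¬a = False
        a ∧ p = True
Both conjuncts True, so the formula holds.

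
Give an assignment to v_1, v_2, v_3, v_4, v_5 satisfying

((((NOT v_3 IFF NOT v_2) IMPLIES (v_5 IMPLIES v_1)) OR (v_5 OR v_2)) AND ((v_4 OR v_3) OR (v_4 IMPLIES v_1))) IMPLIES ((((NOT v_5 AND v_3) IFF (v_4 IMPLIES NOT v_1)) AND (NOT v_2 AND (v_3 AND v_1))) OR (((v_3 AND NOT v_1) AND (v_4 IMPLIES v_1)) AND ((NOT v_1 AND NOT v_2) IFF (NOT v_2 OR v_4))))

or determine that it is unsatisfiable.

v_1: False, v_2: True, v_3: True, v_4: False, v_5: True

  ((((NOT v_3 IFF NOT v_2) IMPLIES (v_5 IMPLIES v_1)) OR (v_5 OR v_2)) AND ((v_4 OR v_3) OR (v_4 IMPLIES v_1))) IMPLIES ((((NOT v_5 AND v_3) IFF (v_4 IMPLIES NOT v_1)) AND (NOT v_2 AND (v_3 AND v_1))) OR (((v_3 AND NOT v_1) AND (v_4 IMPLIES v_1)) AND ((NOT v_1 AND NOT v_2) IFF (NOT v_2 OR v_4)))) = True
    (((NOT v_3 IFF NOT v_2) IMPLIES (v_5 IMPLIES v_1)) OR (v_5 OR v_2)) AND ((v_4 OR v_3) OR (v_4 IMPLIES v_1)) = True
      ((NOT v_3 IFF NOT v_2) IMPLIES (v_5 IMPLIES v_1)) OR (v_5 OR v_2) = True
        (NOT v_3 IFF NOT v_2) IMPLIES (v_5 IMPLIES v_1) = False
          NOT v_3 IFF NOT v_2 = True
            NOT v_3 = False
            NOT v_2 = False
          v_5 IMPLIES v_1 = False
        v_5 OR v_2 = True
      (v_4 OR v_3) OR (v_4 IMPLIES v_1) = True
        v_4 OR v_3 = True
        v_4 IMPLIES v_1 = True
    (((NOT v_5 AND v_3) IFF (v_4 IMPLIES NOT v_1)) AND (NOT v_2 AND (v_3 AND v_1))) OR (((v_3 AND NOT v_1) AND (v_4 IMPLIES v_1)) AND ((NOT v_1 AND NOT v_2) IFF (NOT v_2 OR v_4))) = True
      ((NOT v_5 AND v_3) IFF (v_4 IMPLIES NOT v_1)) AND (NOT v_2 AND (v_3 AND v_1)) = False
        (NOT v_5 AND v_3) IFF (v_4 IMPLIES NOT v_1) = False
          NOT v_5 AND v_3 = False
            NOT v_5 = False
          v_4 IMPLIES NOT v_1 = True
            NOT v_1 = True
        NOT v_2 AND (v_3 AND v_1) = False
          NOT v_2 = False
          v_3 AND v_1 = False
      ((v_3 AND NOT v_1) AND (v_4 IMPLIES v_1)) AND ((NOT v_1 AND NOT v_2) IFF (NOT v_2 OR v_4)) = True
        (v_3 AND NOT v_1) AND (v_4 IMPLIES v_1) = True
          v_3 AND NOT v_1 = True
            NOT v_1 = True
          v_4 IMPLIES v_1 = True
        (NOT v_1 AND NOT v_2) IFF (NOT v_2 OR v_4) = True
          NOT v_1 AND NOT v_2 = False
            NOT v_1 = True
            NOT v_2 = False
          NOT v_2 OR v_4 = False
            NOT v_2 = False
The formula evaluates to True.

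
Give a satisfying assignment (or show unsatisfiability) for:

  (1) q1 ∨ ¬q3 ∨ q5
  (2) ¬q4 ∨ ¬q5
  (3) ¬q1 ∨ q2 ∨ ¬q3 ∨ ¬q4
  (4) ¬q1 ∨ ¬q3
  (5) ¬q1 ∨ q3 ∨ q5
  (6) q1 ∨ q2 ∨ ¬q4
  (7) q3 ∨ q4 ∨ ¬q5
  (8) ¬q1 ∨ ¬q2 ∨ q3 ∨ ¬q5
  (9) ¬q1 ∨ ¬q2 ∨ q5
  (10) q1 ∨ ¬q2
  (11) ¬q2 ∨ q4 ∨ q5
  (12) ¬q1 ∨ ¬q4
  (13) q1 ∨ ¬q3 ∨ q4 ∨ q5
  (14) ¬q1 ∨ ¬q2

Try q1 = True:
  (¬q1 ∨ ¬q3) forces q3 = False.
  (¬q1 ∨ q3 ∨ q5) forces q5 = True.
  (¬q4 ∨ ¬q5) forces q4 = False.
  clause (q3 ∨ q4 ∨ ¬q5) is falsified — backtrack.
So q1 = False.
  then (q1 ∨ ¬q2) forces q2 = False.
  then (q1 ∨ q2 ∨ ¬q4) forces q4 = False.
Set q3 = True.
  then (q1 ∨ ¬q3 ∨ q5) forces q5 = True.
All clauses satisfied.

q1: False, q2: False, q3: True, q4: False, q5: True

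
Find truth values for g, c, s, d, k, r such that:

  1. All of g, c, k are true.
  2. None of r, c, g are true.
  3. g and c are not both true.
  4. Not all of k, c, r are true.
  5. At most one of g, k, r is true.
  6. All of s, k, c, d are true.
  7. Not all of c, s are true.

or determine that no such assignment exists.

The formula is unsatisfiable.

Case g = True:
  Constraint (2) is violated (g=T) — contradiction.
Case g = False:
  Constraint (1) is violated (g=F) — contradiction.
Both cases fail — unsatisfiable.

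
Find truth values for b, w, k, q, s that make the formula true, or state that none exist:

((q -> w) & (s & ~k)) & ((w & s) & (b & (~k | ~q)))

b=T, w=T, k=F, q=T, s=T

  (q -> w) & (s & ~k) = True
    q -> w = True
    s & ~k = True
      ~k = True
  (w & s) & (b & (~k | ~q)) = True
    w & s = True
    b & (~k | ~q) = True
      ~k | ~q = True
        ~k = True
        ~q = False
Both conjuncts True, so the formula holds.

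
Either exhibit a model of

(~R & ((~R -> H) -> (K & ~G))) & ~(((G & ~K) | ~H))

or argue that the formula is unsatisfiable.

G: False, R: False, K: True, H: True

  ~R & ((~R -> H) -> (K & ~G)) = True
    ~R = True
    (~R -> H) -> (K & ~G) = True
      ~R -> H = True
        ~R = True
      K & ~G = True
        ~G = True
  ~(((G & ~K) | ~H)) = True
    (G & ~K) | ~H = False
      G & ~K = False
        ~K = False
      ~H = False
Both conjuncts True, so the formula holds.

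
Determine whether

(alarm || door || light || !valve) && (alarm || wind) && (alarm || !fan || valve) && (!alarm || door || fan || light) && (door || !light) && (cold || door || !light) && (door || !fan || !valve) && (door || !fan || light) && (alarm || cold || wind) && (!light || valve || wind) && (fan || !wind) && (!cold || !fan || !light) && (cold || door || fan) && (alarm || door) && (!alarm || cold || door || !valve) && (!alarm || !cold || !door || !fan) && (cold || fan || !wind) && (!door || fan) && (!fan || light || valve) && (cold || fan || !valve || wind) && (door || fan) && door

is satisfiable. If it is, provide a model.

Unit clause (door) forces door = True.
In (!door || fan) only fan is left, so fan = True.
Set wind = True.
Set valve = True.
Set cold = False.
Set light = True.
Set alarm = True.
All clauses satisfied.

wind = True, fan = True, valve = True, door = True, cold = False, light = True, alarm = True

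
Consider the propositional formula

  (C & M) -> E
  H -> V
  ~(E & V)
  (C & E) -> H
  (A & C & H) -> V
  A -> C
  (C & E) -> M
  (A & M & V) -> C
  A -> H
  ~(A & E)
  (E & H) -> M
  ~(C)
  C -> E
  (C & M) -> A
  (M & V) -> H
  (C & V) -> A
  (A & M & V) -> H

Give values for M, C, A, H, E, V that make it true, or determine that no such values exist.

Unit clause (~C) forces C = False.
In (~A | C) only ~A is left, so A = False.
Set M = False.
Set H = True.
  then (~H | V) forces V = True.
  then (~E | ~H | M) forces E = False.
All clauses satisfied.

M=F, C=F, A=F, H=T, E=F, V=T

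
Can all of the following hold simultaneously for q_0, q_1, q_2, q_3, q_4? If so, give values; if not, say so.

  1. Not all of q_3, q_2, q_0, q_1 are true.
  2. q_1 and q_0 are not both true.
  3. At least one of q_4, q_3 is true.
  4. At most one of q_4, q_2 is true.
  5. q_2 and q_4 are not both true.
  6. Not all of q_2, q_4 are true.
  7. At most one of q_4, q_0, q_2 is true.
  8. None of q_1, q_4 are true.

q_0: False, q_1: False, q_2: False, q_3: True, q_4: False

  (1) {q_3, q_2, q_0, q_1}: 1/4 true — not all ✓
  (2) q_1=F, q_0=F — not both ✓
  (3) {q_4, q_3}: 1 true — at least one ✓
  (4) {q_4, q_2}: 0 true — at most one ✓
  (5) q_2=F, q_4=F — not both ✓
  (6) {q_2, q_4}: 0/2 true — not all ✓
  (7) {q_4, q_0, q_2}: 0 true — at most one ✓
  (8) {q_1, q_4}: 0 true — none ✓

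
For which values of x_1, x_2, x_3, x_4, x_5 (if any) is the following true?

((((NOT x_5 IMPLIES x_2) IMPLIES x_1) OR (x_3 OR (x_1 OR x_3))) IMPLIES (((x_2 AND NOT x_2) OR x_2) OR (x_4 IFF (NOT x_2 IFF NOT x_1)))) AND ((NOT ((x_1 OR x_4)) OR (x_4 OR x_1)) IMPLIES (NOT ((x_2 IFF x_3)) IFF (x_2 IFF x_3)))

The conjunct (NOT ((x_1 OR x_4)) OR (x_4 OR x_1)) IMPLIES (NOT ((x_2 IFF x_3)) IFF (x_2 IFF x_3)) is unsatisfiable on its own:
  x_1 = True: simplifies to NOT ((x_2 IFF x_3)) IFF (x_2 IFF x_3).
    x_2 = True: simplifies to NOT x_3 IFF x_3.
      x_3 = True: this becomes NOT True IFF True = False.
      x_3 = False: this becomes NOT False IFF False = False.
    x_2 = False: simplifies to NOT (NOT x_3) IFF NOT x_3.
      x_3 = True: this becomes NOT False IFF NOT True = False.
      x_3 = False: this becomes NOT True IFF NOT False = False.
  x_1 = False: simplifies to (NOT x_4 OR x_4) IMPLIES (NOT ((x_2 IFF x_3)) IFF (x_2 IFF x_3)).
    x_4 = True: simplifies to NOT ((x_2 IFF x_3)) IFF (x_2 IFF x_3).
      x_2 = True: simplifies to NOT x_3 IFF x_3.
        x_3 = True: this becomes NOT True IFF True = False.
        x_3 = False: this becomes NOT False IFF False = False.
      x_2 = False: simplifies to NOT (NOT x_3) IFF NOT x_3.
        x_3 = True: this becomes NOT False IFF NOT True = False.
        x_3 = False: this becomes NOT True IFF NOT False = False.
    x_4 = False: simplifies to NOT ((x_2 IFF x_3)) IFF (x_2 IFF x_3).
      x_2 = True: simplifies to NOT x_3 IFF x_3.
        x_3 = True: this becomes NOT True IFF True = False.
        x_3 = False: this becomes NOT False IFF False = False.
      x_2 = False: simplifies to NOT (NOT x_3) IFF NOT x_3.
        x_3 = True: this becomes NOT False IFF NOT True = False.
        x_3 = False: this becomes NOT True IFF NOT False = False.
So the whole conjunction is unsatisfiable.

The formula is unsatisfiable.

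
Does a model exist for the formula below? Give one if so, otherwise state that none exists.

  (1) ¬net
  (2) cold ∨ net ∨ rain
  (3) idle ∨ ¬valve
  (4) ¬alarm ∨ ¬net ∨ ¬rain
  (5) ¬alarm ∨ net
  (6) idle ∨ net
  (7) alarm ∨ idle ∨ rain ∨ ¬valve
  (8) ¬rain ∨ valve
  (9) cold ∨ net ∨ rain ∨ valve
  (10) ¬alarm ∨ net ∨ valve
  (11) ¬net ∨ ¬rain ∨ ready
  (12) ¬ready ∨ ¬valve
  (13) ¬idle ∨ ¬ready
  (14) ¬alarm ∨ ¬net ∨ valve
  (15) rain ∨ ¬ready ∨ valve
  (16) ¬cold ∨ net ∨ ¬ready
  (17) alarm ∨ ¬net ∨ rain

ready: False, rain: False, alarm: False, net: False, idle: True, cold: True, valve: True

Unit clause (¬net) forces net = False.
In (¬alarm ∨ net) only ¬alarm is left, so alarm = False.
In (idle ∨ net) only idle is left, so idle = True.
In (¬idle ∨ ¬ready) only ¬ready is left, so ready = False.
Set rain = False.
  then (cold ∨ net ∨ rain) forces cold = True.
Set valve = True.
All clauses satisfied.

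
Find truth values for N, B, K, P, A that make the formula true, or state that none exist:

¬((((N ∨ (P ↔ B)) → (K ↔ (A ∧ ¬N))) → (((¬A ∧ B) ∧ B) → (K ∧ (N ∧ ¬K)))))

N = True, B = True, K = False, P = True, A = False

  ¬((((N ∨ (P ↔ B)) → (K ↔ (A ∧ ¬N))) → (((¬A ∧ B) ∧ B) → (K ∧ (N ∧ ¬K))))) = True
    ((N ∨ (P ↔ B)) → (K ↔ (A ∧ ¬N))) → (((¬A ∧ B) ∧ B) → (K ∧ (N ∧ ¬K))) = False
      (N ∨ (P ↔ B)) → (K ↔ (A ∧ ¬N)) = True
        N ∨ (P ↔ B) = True
          P ↔ B = True
        K ↔ (A ∧ ¬N) = True
          A ∧ ¬N = False
            ¬N = False
      ((¬A ∧ B) ∧ B) → (K ∧ (N ∧ ¬K)) = False
        (¬A ∧ B) ∧ B = True
          ¬A ∧ B = True
            ¬A = True
        K ∧ (N ∧ ¬K) = False
          N ∧ ¬K = True
            ¬K = True
The formula evaluates to True.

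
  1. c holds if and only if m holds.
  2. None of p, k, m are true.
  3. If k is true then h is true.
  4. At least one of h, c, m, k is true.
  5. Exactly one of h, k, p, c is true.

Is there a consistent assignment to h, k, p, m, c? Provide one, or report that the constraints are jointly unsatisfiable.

h = True; k = False; p = False; m = False; c = False

  (1) c=F, m=F — same ✓
  (2) {p, k, m}: 0 true — none ✓
  (3) k=F ⇒ h: vacuous ✓
  (4) {h, c, m, k}: 1 true — at least one ✓
  (5) {h, k, p, c}: 1 true — exactly one ✓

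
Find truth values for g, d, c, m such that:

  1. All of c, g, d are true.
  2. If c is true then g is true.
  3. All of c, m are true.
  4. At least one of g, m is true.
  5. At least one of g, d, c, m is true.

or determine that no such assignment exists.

g: True; d: True; c: True; m: True

  (1) {c, g, d}: all 3 true ✓
  (2) c=T ⇒ g: T ✓
  (3) {c, m}: all 2 true ✓
  (4) {g, m}: 2 true — at least one ✓
  (5) {g, d, c, m}: 4 true — at least one ✓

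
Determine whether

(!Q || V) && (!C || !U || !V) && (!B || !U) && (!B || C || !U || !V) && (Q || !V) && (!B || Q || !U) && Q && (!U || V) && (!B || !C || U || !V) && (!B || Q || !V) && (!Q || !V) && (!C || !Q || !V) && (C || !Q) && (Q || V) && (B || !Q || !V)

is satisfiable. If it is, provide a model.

No satisfying assignment exists.

Case Q = True:
  (!Q || V) forces V = True.
  Clause (!Q || !V) is falsified — contradiction.
Case Q = False:
  Clause (Q) is falsified — contradiction.
Both cases fail, so the formula is unsatisfiable.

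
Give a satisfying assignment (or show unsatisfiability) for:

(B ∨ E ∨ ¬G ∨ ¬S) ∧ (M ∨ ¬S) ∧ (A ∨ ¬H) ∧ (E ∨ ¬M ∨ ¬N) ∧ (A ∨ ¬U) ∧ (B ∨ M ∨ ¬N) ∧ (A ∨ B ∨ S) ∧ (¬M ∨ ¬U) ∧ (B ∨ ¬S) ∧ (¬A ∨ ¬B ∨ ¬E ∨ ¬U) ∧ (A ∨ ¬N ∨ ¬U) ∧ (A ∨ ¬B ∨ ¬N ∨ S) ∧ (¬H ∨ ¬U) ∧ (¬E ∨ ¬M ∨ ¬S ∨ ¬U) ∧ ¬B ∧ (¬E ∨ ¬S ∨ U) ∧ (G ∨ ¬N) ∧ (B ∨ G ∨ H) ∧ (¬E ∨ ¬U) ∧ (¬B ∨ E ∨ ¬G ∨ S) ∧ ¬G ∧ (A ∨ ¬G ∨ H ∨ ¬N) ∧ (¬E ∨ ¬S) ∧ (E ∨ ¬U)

Unit clause (¬B) forces B = False.
Unit clause (¬G) forces G = False.
In (B ∨ ¬S) only ¬S is left, so S = False.
In (G ∨ ¬N) only ¬N is left, so N = False.
In (B ∨ G ∨ H) only H is left, so H = True.
In (A ∨ ¬H) only A is left, so A = True.
In (¬H ∨ ¬U) only ¬U is left, so U = False.
Set E = True.
Set M = False.
All clauses satisfied.

N = False; H = True; S = False; B = False; E = True; G = False; A = True; U = False; M = False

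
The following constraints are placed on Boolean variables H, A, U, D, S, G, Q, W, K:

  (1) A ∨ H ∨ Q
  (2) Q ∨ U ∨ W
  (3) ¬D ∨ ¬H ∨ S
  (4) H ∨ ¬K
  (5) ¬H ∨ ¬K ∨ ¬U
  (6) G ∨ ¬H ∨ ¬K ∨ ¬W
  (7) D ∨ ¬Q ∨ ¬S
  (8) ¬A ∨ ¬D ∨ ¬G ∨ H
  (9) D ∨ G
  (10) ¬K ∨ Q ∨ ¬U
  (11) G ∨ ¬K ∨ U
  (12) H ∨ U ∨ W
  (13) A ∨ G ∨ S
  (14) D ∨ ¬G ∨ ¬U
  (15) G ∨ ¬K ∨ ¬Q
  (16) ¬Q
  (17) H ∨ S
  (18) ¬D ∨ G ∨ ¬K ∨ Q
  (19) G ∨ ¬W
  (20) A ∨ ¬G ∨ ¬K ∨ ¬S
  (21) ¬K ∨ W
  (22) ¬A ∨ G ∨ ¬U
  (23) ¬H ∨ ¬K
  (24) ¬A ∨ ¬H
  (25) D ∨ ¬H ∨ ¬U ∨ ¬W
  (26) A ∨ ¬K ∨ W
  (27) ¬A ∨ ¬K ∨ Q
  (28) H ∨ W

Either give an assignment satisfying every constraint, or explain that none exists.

H: True; A: False; U: True; D: True; S: True; G: False; Q: False; W: False; K: False

Unit clause (¬Q) forces Q = False.
Set H = True.
  then (¬H ∨ ¬K) forces K = False.
  then (¬A ∨ ¬H) forces A = False.
Set U = True.
Set D = True.
  then (¬D ∨ ¬H ∨ S) forces S = True.
Set G = False.
  then (G ∨ ¬W) forces W = False.
All clauses satisfied.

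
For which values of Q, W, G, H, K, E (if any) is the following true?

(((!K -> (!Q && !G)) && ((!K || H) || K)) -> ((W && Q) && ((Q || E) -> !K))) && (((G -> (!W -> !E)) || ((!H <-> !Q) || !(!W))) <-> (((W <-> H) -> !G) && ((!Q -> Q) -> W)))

Q: False, W: False, G: True, H: True, K: False, E: False

  ((!K -> (!Q && !G)) && ((!K || H) || K)) -> ((W && Q) && ((Q || E) -> !K)) = True
    (!K -> (!Q && !G)) && ((!K || H) || K) = False
      !K -> (!Q && !G) = False
        !K = True
        !Q && !G = False
          !Q = True
          !G = False
      (!K || H) || K = True
        !K || H = True
          !K = True
    (W && Q) && ((Q || E) -> !K) = False
      W && Q = False
      (Q || E) -> !K = True
        Q || E = False
        !K = True
  ((G -> (!W -> !E)) || ((!H <-> !Q) || !(!W))) <-> (((W <-> H) -> !G) && ((!Q -> Q) -> W)) = True
    (G -> (!W -> !E)) || ((!H <-> !Q) || !(!W)) = True
      G -> (!W -> !E) = True
        !W -> !E = True
          !W = True
          !E = True
      (!H <-> !Q) || !(!W) = False
        !H <-> !Q = False
          !H = False
          !Q = True
        !(!W) = False
          !W = True
    ((W <-> H) -> !G) && ((!Q -> Q) -> W) = True
      (W <-> H) -> !G = True
        W <-> H = False
        !G = False
      (!Q -> Q) -> W = True
        !Q -> Q = False
          !Q = True
Both conjuncts True, so the formula holds.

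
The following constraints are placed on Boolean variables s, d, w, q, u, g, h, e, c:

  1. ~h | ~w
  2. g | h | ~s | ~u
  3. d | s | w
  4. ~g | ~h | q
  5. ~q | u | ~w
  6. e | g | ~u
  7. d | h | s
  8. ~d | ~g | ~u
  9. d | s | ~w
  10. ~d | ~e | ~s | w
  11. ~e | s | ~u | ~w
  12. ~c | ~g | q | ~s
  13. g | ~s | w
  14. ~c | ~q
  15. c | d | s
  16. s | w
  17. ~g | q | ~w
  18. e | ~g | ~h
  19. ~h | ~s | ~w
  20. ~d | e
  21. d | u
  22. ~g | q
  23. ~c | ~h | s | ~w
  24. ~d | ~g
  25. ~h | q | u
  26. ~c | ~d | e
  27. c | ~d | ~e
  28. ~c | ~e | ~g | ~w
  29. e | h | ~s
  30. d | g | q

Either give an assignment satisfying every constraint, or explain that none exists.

Set s = True.
Set d = False.
  then (d | u) forces u = True.
Set w = False.
  then (g | ~s | w) forces g = True.
  then (~g | q) forces q = True.
  then (~c | ~q) forces c = False.
Set h = False.
  then (e | h | ~s) forces e = True.
All clauses satisfied.

s = True, d = False, w = False, q = True, u = True, g = True, h = False, e = True, c = False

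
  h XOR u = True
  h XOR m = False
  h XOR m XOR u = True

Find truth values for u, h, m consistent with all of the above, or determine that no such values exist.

u = True, h = False, m = False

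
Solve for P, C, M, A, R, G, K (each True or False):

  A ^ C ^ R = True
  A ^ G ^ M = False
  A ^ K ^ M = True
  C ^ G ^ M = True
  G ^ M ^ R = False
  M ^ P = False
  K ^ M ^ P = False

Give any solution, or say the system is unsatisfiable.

P = True; C = True; M = True; A = False; R = False; G = True; K = False

A ^ C ^ R = F ^ T ^ F = True ✓
A ^ G ^ M = F ^ T ^ T = False ✓
A ^ K ^ M = F ^ F ^ T = True ✓
C ^ G ^ M = T ^ T ^ T = True ✓
G ^ M ^ R = T ^ T ^ F = False ✓
M ^ P = T ^ T = False ✓
K ^ M ^ P = F ^ T ^ T = False ✓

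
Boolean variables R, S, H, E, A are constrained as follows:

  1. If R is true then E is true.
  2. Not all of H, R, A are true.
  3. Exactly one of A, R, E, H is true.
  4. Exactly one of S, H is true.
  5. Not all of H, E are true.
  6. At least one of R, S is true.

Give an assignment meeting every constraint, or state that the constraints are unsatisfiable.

R: False; S: True; H: False; E: True; A: False

  (1) R=F ⇒ E: vacuous ✓
  (2) {H, R, A}: 0/3 true — not all ✓
  (3) {A, R, E, H}: 1 true — exactly one ✓
  (4) {S, H}: 1 true — exactly one ✓
  (5) {H, E}: 1/2 true — not all ✓
  (6) {R, S}: 1 true — at least one ✓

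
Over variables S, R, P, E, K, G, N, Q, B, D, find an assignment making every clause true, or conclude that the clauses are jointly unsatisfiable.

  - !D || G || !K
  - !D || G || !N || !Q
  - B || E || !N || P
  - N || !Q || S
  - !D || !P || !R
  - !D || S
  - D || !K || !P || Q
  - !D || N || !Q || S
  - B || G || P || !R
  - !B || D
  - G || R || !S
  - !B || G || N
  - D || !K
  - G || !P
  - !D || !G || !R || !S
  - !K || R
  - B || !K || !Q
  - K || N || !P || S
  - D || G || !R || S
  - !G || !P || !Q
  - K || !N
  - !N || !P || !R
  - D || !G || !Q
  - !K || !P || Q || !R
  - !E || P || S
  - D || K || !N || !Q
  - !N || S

S=T; R=F; P=T; E=F; K=F; G=T; N=F; Q=F; B=T; D=T

Set S = True.
Set R = False.
  then (G || R || !S) forces G = True.
  then (!K || R) forces K = False.
  then (K || !N) forces N = False.
Set P = True.
  then (!G || !P || !Q) forces Q = False.
Set E = False.
Set B = True.
  then (!B || D) forces D = True.
All clauses satisfied.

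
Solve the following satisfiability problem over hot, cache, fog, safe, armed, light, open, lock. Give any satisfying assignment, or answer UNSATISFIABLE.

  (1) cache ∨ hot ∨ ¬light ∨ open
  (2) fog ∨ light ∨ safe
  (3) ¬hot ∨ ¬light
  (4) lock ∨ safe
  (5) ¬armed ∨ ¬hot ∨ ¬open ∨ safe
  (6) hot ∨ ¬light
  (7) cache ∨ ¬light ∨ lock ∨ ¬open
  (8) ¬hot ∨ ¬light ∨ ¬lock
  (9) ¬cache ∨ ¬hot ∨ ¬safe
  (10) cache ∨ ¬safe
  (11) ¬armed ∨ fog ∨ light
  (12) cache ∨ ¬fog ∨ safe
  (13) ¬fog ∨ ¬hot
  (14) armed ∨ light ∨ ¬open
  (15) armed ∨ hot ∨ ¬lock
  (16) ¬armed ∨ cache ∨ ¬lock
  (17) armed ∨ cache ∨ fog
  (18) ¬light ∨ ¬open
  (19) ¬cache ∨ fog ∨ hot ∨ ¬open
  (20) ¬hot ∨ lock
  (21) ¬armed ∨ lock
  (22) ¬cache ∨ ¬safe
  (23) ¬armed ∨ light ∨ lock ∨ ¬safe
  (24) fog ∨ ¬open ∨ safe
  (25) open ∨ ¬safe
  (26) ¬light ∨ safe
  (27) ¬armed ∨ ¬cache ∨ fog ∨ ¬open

Try hot = True:
  (¬hot ∨ ¬light) forces light = False.
  (¬fog ∨ ¬hot) forces fog = False.
  (fog ∨ light ∨ safe) forces safe = True.
  (¬cache ∨ ¬hot ∨ ¬safe) forces cache = False.
  clause (cache ∨ ¬safe) is falsified — backtrack.
So hot = False.
  then (hot ∨ ¬light) forces light = False.
Try cache = False:
  (cache ∨ ¬safe) forces safe = False.
  (fog ∨ light ∨ safe) forces fog = True.
  clause (cache ∨ ¬fog ∨ safe) is falsified — backtrack.
So cache = True.
  then (¬cache ∨ ¬safe) forces safe = False.
  then (fog ∨ light ∨ safe) forces fog = True.
  then (lock ∨ safe) forces lock = True.
  then (armed ∨ hot ∨ ¬lock) forces armed = True.
Set open = False.
All clauses satisfied.

hot: False, cache: True, fog: True, safe: False, armed: True, light: False, open: False, lock: True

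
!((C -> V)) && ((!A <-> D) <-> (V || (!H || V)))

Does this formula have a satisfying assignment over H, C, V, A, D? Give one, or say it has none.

H = False; C = True; V = False; A = False; D = True

  !((C -> V)) = True
    C -> V = False
  (!A <-> D) <-> (V || (!H || V)) = True
    !A <-> D = True
      !A = True
    V || (!H || V) = True
      !H || V = True
        !H = True
Both conjuncts True, so the formula holds.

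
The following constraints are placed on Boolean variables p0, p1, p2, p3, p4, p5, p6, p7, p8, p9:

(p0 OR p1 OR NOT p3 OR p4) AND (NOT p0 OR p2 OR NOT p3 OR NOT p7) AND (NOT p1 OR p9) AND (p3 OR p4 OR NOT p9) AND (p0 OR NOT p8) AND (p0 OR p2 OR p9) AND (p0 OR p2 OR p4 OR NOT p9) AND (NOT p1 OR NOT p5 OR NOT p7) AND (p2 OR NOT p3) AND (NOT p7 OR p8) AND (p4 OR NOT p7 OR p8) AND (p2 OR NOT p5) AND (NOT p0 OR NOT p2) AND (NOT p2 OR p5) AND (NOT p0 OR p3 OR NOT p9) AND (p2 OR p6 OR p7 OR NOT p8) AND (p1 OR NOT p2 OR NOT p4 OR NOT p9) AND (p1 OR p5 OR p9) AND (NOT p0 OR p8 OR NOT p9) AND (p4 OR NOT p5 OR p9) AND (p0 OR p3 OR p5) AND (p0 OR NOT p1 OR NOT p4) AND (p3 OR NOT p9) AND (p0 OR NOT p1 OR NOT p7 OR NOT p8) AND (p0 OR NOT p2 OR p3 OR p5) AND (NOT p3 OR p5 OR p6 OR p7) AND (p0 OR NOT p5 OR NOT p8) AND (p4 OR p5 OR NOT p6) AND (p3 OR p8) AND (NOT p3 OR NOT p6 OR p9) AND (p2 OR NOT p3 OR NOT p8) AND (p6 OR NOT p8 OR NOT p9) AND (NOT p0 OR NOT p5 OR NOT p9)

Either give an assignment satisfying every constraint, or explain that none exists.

p0=F; p1=T; p2=T; p3=T; p4=F; p5=T; p6=F; p7=F; p8=F; p9=T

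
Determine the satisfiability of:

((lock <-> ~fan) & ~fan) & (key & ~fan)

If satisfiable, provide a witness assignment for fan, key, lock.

fan=F, key=T, lock=T

  (lock <-> ~fan) & ~fan = True
    lock <-> ~fan = True
      ~fan = True
    ~fan = True
  key & ~fan = True
    ~fan = True
Both conjuncts True, so the formula holds.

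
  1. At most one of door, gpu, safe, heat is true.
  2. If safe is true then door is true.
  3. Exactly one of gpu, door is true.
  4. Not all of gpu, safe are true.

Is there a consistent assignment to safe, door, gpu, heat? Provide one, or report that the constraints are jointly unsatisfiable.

safe: False, door: True, gpu: False, heat: False

  (1) {door, gpu, safe, heat}: 1 true — at most one ✓
  (2) safe=F ⇒ door: vacuous ✓
  (3) {gpu, door}: 1 true — exactly one ✓
  (4) {gpu, safe}: 0/2 true — not all ✓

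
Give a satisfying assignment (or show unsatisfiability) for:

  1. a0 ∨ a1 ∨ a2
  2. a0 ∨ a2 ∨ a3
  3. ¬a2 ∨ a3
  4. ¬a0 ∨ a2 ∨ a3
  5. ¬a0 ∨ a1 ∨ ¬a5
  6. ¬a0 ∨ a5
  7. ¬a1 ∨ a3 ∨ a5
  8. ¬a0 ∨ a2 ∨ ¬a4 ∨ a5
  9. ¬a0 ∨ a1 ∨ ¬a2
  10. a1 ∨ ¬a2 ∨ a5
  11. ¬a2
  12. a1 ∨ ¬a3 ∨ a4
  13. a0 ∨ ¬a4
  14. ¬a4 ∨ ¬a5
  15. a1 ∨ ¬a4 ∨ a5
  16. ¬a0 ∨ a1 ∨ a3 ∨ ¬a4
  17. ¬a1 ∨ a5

a0 = False, a1 = True, a2 = False, a3 = True, a4 = False, a5 = True

Unit clause (¬a2) forces a2 = False.
Set a0 = False.
  then (a0 ∨ a1 ∨ a2) forces a1 = True.
  then (a0 ∨ a2 ∨ a3) forces a3 = True.
  then (a0 ∨ ¬a4) forces a4 = False.
  then (¬a1 ∨ a5) forces a5 = True.
All clauses satisfied.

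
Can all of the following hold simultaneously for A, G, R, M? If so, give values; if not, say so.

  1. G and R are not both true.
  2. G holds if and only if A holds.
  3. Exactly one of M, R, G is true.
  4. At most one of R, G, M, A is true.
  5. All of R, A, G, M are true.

UNSATISFIABLE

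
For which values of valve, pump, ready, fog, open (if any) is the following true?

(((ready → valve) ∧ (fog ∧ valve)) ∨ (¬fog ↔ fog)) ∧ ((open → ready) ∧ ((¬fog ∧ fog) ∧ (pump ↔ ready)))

Unsatisfiable — no assignment works.

Case fog = True: the conjunct ¬fog is False.
Case fog = False: the conjunct ((ready → valve) ∧ (fog ∧ valve)) ∨ (¬fog ↔ fog) becomes ((ready → valve) ∧ False) ∨ (True ↔ False) = False.
Both cases fail — unsatisfiable.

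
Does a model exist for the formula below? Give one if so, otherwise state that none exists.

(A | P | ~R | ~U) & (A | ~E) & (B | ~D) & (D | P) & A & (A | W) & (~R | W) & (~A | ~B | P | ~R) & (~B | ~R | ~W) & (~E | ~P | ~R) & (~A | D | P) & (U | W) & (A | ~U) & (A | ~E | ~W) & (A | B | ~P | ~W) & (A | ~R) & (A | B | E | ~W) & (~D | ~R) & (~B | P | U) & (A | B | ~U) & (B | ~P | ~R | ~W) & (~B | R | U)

Unit clause (A) forces A = True.
Set W = False.
  then (~R | W) forces R = False.
  then (U | W) forces U = True.
Set D = False.
  then (D | P) forces P = True.
Set B = True.
Set E = True.
All clauses satisfied.

W=F, D=F, B=T, E=T, P=T, R=F, U=T, A=T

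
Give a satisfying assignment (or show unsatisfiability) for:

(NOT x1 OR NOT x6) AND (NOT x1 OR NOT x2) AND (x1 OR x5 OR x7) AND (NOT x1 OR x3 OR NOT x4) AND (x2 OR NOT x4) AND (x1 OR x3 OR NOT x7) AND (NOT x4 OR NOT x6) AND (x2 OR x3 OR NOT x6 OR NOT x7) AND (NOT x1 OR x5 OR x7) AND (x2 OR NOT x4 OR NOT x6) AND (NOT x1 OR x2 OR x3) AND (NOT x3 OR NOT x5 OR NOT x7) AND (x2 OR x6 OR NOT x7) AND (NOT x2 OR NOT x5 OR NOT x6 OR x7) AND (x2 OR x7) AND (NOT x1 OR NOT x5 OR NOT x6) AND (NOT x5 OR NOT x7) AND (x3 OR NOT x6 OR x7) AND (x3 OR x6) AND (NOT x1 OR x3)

x1 = False; x2 = True; x3 = True; x4 = False; x5 = False; x6 = True; x7 = True

Set x1 = False.
Set x2 = True.
Try x3 = False:
  (x1 OR x3 OR NOT x7) forces x7 = False.
  (x1 OR x5 OR x7) forces x5 = True.
  (NOT x2 OR NOT x5 OR NOT x6 OR x7) forces x6 = False.
  clause (x3 OR x6) is falsified — backtrack.
So x3 = True.
Set x4 = False.
Set x5 = False.
  then (x1 OR x5 OR x7) forces x7 = True.
Set x6 = True.
All clauses satisfied.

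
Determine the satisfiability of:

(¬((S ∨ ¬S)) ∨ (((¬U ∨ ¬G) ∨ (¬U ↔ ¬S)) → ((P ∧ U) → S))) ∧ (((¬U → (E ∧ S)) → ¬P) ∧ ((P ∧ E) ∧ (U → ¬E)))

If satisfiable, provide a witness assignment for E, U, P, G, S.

E=T; U=F; P=T; G=T; S=F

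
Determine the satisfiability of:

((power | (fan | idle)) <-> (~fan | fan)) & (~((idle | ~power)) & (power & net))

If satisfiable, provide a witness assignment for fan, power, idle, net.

fan=F, power=T, idle=F, net=T

  (power | (fan | idle)) <-> (~fan | fan) = True
    power | (fan | idle) = True
      fan | idle = False
    ~fan | fan = True
      ~fan = True
  ~((idle | ~power)) & (power & net) = True
    ~((idle | ~power)) = True
      idle | ~power = False
        ~power = False
    power & net = True
Both conjuncts True, so the formula holds.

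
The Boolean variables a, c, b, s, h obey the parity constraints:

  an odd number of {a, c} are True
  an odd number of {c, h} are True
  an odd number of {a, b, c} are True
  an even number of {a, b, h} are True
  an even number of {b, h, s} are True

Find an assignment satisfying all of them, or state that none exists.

a: False; c: True; b: False; s: False; h: False

{a, c}: 1 true → odd ✓
{c, h}: 1 true → odd ✓
{a, b, c}: 1 true → odd ✓
{a, b, h}: 0 true → even ✓
{b, h, s}: 0 true → even ✓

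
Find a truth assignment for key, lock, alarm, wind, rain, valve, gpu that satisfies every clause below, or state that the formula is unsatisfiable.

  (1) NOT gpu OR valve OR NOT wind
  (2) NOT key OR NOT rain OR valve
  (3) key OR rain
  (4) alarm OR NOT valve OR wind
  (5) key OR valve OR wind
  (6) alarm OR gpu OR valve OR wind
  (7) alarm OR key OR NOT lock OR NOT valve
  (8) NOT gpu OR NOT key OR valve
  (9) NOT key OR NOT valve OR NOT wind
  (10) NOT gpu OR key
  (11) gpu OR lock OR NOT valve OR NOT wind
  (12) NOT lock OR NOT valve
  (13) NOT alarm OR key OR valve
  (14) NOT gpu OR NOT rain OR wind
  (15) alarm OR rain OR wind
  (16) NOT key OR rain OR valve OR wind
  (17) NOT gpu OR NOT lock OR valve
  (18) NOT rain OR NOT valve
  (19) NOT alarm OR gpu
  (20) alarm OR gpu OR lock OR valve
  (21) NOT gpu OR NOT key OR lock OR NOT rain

Set key = False.
  then (key OR rain) forces rain = True.
  then (NOT gpu OR key) forces gpu = False.
  then (NOT rain OR NOT valve) forces valve = False.
  then (NOT alarm OR gpu) forces alarm = False.
  then (alarm OR gpu OR lock OR valve) forces lock = True.
  then (key OR valve OR wind) forces wind = True.
All clauses satisfied.

key=F; lock=T; alarm=F; wind=T; rain=T; valve=F; gpu=F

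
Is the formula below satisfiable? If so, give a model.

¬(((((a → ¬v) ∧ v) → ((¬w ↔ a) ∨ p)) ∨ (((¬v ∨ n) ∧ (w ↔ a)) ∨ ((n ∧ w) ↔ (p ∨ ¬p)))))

n = False; v = True; p = False; w = False; a = False

  ¬(((((a → ¬v) ∧ v) → ((¬w ↔ a) ∨ p)) ∨ (((¬v ∨ n) ∧ (w ↔ a)) ∨ ((n ∧ w) ↔ (p ∨ ¬p))))) = True
    (((a → ¬v) ∧ v) → ((¬w ↔ a) ∨ p)) ∨ (((¬v ∨ n) ∧ (w ↔ a)) ∨ ((n ∧ w) ↔ (p ∨ ¬p))) = False
      ((a → ¬v) ∧ v) → ((¬w ↔ a) ∨ p) = False
        (a → ¬v) ∧ v = True
          a → ¬v = True
            ¬v = False
        (¬w ↔ a) ∨ p = False
          ¬w ↔ a = False
            ¬w = True
      ((¬v ∨ n) ∧ (w ↔ a)) ∨ ((n ∧ w) ↔ (p ∨ ¬p)) = False
        (¬v ∨ n) ∧ (w ↔ a) = False
          ¬v ∨ n = False
            ¬v = False
          w ↔ a = True
        (n ∧ w) ↔ (p ∨ ¬p) = False
          n ∧ w = False
          p ∨ ¬p = True
            ¬p = True
The formula evaluates to True.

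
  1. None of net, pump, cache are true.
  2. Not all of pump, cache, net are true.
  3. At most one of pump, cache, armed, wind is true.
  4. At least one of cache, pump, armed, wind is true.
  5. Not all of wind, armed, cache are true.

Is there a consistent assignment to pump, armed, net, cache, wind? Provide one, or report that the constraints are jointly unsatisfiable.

pump = False, armed = True, net = False, cache = False, wind = False

  (1) {net, pump, cache}: 0 true — none ✓
  (2) {pump, cache, net}: 0/3 true — not all ✓
  (3) {pump, cache, armed, wind}: 1 true — at most one ✓
  (4) {cache, pump, armed, wind}: 1 true — at least one ✓
  (5) {wind, armed, cache}: 1/3 true — not all ✓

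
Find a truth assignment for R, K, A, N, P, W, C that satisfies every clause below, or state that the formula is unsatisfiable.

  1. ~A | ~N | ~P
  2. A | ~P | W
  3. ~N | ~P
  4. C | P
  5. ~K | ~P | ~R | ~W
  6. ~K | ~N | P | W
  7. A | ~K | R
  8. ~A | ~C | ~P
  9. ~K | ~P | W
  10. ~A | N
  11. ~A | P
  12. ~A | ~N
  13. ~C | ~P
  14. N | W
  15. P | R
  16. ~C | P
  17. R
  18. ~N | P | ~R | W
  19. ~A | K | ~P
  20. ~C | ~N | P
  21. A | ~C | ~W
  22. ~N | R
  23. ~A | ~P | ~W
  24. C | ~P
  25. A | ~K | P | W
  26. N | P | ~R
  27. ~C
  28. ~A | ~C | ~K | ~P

Case C = True:
  Clause (~C) is falsified — contradiction.
Case C = False:
  (C | P) forces P = True.
  Clause (C | ~P) is falsified — contradiction.
Both cases fail, so the formula is unsatisfiable.

UNSATISFIABLE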